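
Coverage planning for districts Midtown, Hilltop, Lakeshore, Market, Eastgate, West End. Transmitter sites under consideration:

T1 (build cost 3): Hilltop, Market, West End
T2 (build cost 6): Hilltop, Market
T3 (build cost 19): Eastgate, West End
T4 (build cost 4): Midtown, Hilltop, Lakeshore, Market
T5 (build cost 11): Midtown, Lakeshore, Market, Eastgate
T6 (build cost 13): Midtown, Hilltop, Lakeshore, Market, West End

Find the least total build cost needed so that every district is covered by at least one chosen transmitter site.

14

T1, T5 cover every district at build cost 3 + 11 = 14.
Any cover uses at least 2 transmitter sites; among all covering selections none totals below 14.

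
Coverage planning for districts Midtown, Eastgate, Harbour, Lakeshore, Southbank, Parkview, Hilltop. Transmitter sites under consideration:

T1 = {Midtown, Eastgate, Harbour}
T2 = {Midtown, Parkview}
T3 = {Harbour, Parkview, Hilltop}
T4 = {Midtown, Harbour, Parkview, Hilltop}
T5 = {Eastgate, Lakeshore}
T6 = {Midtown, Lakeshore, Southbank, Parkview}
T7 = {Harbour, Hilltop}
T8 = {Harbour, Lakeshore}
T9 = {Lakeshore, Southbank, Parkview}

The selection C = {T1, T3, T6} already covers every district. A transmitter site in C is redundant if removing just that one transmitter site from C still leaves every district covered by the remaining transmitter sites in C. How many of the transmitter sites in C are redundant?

Drop T1: Eastgate uncovered — not redundant.
Drop T3: Hilltop uncovered — not redundant.
Drop T6: Lakeshore, Southbank uncovered — not redundant.
None of the transmitter sites in C is redundant.

0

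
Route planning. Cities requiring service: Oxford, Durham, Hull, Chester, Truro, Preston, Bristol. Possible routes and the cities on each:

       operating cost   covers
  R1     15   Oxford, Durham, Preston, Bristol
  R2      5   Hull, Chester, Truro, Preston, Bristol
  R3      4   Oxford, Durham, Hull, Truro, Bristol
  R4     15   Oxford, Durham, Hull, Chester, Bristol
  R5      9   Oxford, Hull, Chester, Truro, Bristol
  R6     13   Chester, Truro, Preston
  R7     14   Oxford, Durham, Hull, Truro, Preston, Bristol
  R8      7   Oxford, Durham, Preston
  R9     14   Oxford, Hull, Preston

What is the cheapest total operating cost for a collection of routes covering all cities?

9

R2, R3 cover every city at operating cost 5 + 4 = 9.
Any cover uses at least 2 routes; among all covering selections none totals below 9.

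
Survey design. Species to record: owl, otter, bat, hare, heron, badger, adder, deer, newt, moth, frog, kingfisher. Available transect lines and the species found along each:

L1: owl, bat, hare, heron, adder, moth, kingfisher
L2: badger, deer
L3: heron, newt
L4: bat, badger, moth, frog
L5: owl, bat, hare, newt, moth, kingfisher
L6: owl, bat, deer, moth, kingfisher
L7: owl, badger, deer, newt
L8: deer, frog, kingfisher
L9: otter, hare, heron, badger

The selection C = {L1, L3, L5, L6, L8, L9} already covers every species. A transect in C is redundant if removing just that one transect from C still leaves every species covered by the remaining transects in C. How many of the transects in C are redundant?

Drop L1: adder uncovered — not redundant.
Drop L3: the rest still cover every species — redundant.
Drop L5: the rest still cover every species — redundant.
Drop L6: the rest still cover every species — redundant.
Drop L8: frog uncovered — not redundant.
Drop L9: otter, badger uncovered — not redundant.
3 redundant: L3, L5, L6.

3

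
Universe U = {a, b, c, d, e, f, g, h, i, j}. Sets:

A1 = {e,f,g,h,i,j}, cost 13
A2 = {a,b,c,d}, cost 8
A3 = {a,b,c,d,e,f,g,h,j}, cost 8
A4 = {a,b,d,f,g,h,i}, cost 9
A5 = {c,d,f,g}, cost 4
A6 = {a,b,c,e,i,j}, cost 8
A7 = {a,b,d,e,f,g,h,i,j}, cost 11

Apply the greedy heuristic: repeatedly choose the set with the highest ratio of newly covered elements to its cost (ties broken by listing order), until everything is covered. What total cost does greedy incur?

16

Pick 1: A3 adds 9 new (a, b, c, d, e, f, g, h, j) at cost 8 (ratio 9/8).
Pick 2: A6 adds 1 new (i) at cost 8 (ratio 1/8).
Greedy total cost: 8 + 8 = 16. (The true optimum is 15, so greedy overshoots here.)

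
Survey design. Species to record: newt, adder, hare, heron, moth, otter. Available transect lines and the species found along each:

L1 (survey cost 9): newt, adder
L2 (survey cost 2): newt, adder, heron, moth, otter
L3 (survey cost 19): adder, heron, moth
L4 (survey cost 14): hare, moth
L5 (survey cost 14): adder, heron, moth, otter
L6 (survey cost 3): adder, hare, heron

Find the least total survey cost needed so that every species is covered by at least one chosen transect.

5

L2, L6 cover every species at survey cost 2 + 3 = 5.
Any cover uses at least 2 transects; among all covering selections none totals below 5.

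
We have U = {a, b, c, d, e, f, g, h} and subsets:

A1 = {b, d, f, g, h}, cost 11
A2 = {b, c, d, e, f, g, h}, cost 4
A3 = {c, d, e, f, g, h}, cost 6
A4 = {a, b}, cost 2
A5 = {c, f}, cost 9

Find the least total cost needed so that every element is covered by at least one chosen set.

6

A2, A4 cover every element at cost 4 + 2 = 6.
Any cover uses at least 2 sets; among all covering selections none totals below 6.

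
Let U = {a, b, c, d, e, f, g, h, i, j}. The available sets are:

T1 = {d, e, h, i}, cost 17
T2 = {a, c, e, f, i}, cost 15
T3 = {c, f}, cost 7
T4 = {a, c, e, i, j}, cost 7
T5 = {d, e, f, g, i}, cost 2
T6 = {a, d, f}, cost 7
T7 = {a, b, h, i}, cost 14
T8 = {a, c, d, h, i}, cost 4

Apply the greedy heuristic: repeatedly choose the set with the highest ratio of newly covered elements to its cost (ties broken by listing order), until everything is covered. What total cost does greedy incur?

Pick 1: T5 adds 5 new (d, e, f, g, i) at cost 2 (ratio 5/2).
Pick 2: T8 adds 3 new (a, c, h) at cost 4 (ratio 3/4).
Pick 3: T4 adds 1 new (j) at cost 7 (ratio 1/7).
Pick 4: T7 adds 1 new (b) at cost 14 (ratio 1/14).
Greedy total cost: 2 + 4 + 7 + 14 = 27. (The true optimum is 23, so greedy overshoots here.)

27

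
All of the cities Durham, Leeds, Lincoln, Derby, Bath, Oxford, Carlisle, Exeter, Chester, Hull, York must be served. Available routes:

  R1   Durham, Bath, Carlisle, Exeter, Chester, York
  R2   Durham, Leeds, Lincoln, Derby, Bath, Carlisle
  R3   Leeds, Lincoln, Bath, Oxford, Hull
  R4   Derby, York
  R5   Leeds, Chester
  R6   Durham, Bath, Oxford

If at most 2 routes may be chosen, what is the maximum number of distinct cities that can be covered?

10

Choosing R1, R3 covers {Durham, Leeds, Lincoln, Bath, Oxford, Carlisle, Exeter, Chester, Hull, York} — 10 cities.
No choice of 2 routes does better; here Derby is left uncovered.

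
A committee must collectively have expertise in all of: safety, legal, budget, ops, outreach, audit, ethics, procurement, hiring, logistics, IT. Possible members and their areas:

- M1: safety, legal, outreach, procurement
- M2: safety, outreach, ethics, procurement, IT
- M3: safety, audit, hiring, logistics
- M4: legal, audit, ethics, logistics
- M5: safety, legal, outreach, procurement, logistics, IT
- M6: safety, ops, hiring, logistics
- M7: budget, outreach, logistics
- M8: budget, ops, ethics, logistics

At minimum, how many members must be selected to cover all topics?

M3, M5, M8 together cover {safety, legal, budget, ops, outreach, audit, ethics, procurement, hiring, logistics, IT} — every topic.
No 2 of the 8 members cover everything (all 28 pairs fall short), so 3 is minimum.

3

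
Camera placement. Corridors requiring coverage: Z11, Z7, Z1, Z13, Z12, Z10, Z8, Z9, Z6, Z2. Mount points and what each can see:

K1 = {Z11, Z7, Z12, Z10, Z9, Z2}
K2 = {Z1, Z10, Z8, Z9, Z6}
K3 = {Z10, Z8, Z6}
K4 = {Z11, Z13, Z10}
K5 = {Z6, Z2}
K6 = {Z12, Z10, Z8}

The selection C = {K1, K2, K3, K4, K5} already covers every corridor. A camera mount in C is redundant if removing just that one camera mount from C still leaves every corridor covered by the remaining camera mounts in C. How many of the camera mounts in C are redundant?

Drop K1: Z7, Z12 uncovered — not redundant.
Drop K2: Z1 uncovered — not redundant.
Drop K3: the rest still cover every corridor — redundant.
Drop K4: Z13 uncovered — not redundant.
Drop K5: the rest still cover every corridor — redundant.
2 redundant: K3, K5.

2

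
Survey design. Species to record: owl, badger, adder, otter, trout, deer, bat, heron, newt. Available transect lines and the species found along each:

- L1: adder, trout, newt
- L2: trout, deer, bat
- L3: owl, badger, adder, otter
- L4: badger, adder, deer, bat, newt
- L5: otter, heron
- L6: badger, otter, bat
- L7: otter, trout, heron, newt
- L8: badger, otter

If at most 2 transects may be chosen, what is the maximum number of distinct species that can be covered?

8

Choosing L4, L7 covers {badger, adder, otter, trout, deer, bat, heron, newt} — 8 species.
No choice of 2 transects does better; here owl is left uncovered.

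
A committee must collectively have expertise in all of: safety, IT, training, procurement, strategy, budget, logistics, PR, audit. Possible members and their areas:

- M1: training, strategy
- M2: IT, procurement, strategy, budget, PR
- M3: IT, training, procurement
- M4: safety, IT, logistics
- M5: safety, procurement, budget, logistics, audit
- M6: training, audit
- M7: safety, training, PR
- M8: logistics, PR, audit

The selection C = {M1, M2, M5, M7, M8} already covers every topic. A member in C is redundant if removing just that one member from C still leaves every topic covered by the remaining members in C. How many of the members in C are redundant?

4

Drop M1: the rest still cover every topic — redundant.
Drop M2: IT uncovered — not redundant.
Drop M5: the rest still cover every topic — redundant.
Drop M7: the rest still cover every topic — redundant.
Drop M8: the rest still cover every topic — redundant.
4 redundant: M1, M5, M7, M8.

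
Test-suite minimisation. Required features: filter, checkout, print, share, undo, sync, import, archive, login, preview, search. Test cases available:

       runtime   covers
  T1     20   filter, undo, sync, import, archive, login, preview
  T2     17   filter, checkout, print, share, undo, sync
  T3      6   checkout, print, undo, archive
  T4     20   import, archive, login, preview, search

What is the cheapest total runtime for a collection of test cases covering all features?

37

T2, T4 cover every feature at runtime 17 + 20 = 37.
Any cover uses at least 2 test cases; among all covering selections none totals below 37.
Greedy by coverage-per-runtime would pick T3, T1, T2, T4 for 63 — worse than the optimum 37.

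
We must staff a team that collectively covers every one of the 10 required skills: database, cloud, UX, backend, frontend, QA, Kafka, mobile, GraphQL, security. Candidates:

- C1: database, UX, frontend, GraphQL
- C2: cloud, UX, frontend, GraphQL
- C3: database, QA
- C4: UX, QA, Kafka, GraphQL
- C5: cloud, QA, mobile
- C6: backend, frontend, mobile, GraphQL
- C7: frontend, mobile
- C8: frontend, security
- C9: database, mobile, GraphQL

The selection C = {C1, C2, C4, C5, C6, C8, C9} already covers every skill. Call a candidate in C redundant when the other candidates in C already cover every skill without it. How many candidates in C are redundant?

Drop C1: the rest still cover every skill — redundant.
Drop C2: the rest still cover every skill — redundant.
Drop C4: Kafka uncovered — not redundant.
Drop C5: the rest still cover every skill — redundant.
Drop C6: backend uncovered — not redundant.
Drop C8: security uncovered — not redundant.
Drop C9: the rest still cover every skill — redundant.
4 redundant: C1, C2, C5, C9.

4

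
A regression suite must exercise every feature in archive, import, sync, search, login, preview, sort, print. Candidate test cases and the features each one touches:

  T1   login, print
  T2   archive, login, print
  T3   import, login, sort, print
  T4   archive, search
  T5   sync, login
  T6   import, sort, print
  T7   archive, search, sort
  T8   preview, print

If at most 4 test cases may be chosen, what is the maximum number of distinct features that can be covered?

8

Choosing T3, T4, T5, T8 covers {archive, import, sync, search, login, preview, sort, print} — 8 features.
That is all 8 features.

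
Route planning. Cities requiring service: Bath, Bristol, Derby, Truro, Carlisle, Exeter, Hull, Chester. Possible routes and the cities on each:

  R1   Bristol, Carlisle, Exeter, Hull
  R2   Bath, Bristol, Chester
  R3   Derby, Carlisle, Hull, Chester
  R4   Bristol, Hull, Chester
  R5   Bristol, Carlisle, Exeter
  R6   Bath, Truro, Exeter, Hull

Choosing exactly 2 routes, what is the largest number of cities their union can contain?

Choosing R3, R6 covers {Bath, Derby, Truro, Carlisle, Exeter, Hull, Chester} — 7 cities.
No choice of 2 routes does better; here Bristol is left uncovered.

7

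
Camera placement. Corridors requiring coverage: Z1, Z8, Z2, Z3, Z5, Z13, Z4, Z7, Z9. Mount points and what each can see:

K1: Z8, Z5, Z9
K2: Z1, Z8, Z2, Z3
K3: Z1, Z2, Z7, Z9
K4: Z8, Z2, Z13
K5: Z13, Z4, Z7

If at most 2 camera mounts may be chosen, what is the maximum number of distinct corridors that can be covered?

Choosing K2, K5 covers {Z1, Z8, Z2, Z3, Z13, Z4, Z7} — 7 corridors.
No choice of 2 camera mounts does better; here Z5, Z9 are left uncovered.

7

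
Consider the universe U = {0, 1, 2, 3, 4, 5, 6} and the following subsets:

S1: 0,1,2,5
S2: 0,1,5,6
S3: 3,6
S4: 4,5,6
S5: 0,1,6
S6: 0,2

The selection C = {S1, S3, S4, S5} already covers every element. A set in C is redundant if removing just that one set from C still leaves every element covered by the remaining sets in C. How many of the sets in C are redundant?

1

Drop S1: 2 uncovered — not redundant.
Drop S3: 3 uncovered — not redundant.
Drop S4: 4 uncovered — not redundant.
Drop S5: the rest still cover every element — redundant.
1 redundant: S5.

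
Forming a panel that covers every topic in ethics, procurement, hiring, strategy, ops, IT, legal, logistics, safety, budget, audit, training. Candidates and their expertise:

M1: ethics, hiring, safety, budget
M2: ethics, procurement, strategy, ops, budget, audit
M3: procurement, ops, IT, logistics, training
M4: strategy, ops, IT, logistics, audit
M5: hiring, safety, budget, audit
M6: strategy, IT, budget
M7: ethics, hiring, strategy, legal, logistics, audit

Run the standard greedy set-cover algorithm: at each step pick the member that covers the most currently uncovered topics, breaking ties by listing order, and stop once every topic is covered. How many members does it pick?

4

Pick 1: M2 covers 6 new topics (ethics, procurement, strategy, ops, budget, audit).
Pick 2: M3 covers 3 new topics (IT, logistics, training).
Pick 3: M1 covers 2 new topics (hiring, safety).
Pick 4: M7 covers 1 new topics (legal).
Greedy uses 4 members. (The true minimum is 3.)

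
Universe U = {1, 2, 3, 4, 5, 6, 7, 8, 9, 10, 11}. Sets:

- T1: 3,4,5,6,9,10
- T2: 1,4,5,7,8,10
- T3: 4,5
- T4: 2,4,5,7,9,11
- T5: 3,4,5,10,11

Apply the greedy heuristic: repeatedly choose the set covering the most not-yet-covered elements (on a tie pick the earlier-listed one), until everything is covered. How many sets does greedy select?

Pick 1: T1 covers 6 new elements (3, 4, 5, 6, 9, 10).
Pick 2: T2 covers 3 new elements (1, 7, 8).
Pick 3: T4 covers 2 new elements (2, 11).
Greedy uses 3 sets.

3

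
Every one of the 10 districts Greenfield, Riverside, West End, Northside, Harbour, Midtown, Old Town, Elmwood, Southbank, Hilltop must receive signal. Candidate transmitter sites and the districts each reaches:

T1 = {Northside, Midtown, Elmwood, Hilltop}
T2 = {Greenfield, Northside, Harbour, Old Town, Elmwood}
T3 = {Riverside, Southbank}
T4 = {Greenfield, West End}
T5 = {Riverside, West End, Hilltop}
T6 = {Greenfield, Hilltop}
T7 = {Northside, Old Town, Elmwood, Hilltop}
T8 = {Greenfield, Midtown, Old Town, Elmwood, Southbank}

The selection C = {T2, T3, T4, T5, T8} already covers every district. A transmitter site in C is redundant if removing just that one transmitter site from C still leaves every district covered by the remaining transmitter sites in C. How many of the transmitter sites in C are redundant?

2

Drop T2: Northside, Harbour uncovered — not redundant.
Drop T3: the rest still cover every district — redundant.
Drop T4: the rest still cover every district — redundant.
Drop T5: Hilltop uncovered — not redundant.
Drop T8: Midtown uncovered — not redundant.
2 redundant: T3, T4.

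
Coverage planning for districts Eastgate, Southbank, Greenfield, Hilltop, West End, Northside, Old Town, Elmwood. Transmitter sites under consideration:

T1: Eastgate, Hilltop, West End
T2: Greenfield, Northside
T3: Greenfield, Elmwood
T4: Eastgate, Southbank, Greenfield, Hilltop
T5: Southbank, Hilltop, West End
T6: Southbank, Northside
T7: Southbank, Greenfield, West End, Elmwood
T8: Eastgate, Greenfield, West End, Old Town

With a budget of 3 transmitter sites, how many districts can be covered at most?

Choosing T1, T2, T7 covers {Eastgate, Southbank, Greenfield, Hilltop, West End, Northside, Elmwood} — 7 districts.
No choice of 3 transmitter sites does better; here Old Town is left uncovered.

7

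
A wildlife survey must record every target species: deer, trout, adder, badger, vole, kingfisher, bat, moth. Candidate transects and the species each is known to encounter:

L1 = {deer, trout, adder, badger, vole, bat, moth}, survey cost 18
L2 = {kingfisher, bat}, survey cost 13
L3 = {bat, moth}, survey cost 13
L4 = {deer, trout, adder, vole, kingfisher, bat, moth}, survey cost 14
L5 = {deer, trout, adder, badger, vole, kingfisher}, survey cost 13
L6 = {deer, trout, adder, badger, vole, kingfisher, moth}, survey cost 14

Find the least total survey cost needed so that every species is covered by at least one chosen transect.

L3, L5 cover every species at survey cost 13 + 13 = 26.
Any cover uses at least 2 transects; among all covering selections none totals below 26.
Greedy by coverage-per-survey cost would pick L4, L5 for 27 — worse than the optimum 26.

26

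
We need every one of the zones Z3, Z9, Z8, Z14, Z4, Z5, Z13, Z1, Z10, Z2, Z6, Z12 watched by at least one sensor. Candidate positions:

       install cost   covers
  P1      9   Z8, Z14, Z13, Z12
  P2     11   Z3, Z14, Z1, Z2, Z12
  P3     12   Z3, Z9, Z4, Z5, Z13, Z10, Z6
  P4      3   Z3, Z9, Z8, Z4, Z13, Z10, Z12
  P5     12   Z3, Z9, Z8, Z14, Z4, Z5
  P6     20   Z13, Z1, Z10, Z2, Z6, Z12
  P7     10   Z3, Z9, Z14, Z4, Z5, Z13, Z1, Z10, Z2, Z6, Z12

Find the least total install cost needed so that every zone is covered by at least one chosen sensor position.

13

P4, P7 cover every zone at install cost 3 + 10 = 13.
Any cover uses at least 2 sensor positions; among all covering selections none totals below 13.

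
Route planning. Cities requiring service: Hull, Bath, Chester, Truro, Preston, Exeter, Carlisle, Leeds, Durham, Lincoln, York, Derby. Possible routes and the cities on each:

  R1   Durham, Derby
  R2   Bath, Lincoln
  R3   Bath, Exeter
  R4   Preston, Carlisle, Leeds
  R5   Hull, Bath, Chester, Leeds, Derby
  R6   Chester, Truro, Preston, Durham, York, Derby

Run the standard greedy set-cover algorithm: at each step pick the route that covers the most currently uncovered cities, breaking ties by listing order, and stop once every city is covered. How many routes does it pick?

5

Pick 1: R6 covers 6 new cities (Chester, Truro, Preston, Durham, York, Derby).
Pick 2: R5 covers 3 new cities (Hull, Bath, Leeds).
Pick 3: R2 covers 1 new cities (Lincoln).
Pick 4: R3 covers 1 new cities (Exeter).
Pick 5: R4 covers 1 new cities (Carlisle).
Greedy uses 5 routes.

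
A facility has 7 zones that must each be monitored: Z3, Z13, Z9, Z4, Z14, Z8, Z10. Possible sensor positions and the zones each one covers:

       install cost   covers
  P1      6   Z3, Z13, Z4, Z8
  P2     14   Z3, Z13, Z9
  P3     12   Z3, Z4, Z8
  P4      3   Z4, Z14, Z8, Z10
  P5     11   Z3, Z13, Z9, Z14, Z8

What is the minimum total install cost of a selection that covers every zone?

P4, P5 cover every zone at install cost 3 + 11 = 14.
Any cover uses at least 2 sensor positions; among all covering selections none totals below 14.
Greedy by coverage-per-install cost would pick P4, P1, P5 for 20 — worse than the optimum 14.

14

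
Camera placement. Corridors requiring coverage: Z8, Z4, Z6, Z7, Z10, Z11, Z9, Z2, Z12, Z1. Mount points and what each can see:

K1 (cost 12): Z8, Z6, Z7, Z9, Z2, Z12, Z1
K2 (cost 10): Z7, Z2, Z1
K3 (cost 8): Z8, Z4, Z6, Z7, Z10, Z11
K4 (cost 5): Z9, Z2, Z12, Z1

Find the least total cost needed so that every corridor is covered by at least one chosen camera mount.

13

K3, K4 cover every corridor at cost 8 + 5 = 13.
Any cover uses at least 2 camera mounts; among all covering selections none totals below 13.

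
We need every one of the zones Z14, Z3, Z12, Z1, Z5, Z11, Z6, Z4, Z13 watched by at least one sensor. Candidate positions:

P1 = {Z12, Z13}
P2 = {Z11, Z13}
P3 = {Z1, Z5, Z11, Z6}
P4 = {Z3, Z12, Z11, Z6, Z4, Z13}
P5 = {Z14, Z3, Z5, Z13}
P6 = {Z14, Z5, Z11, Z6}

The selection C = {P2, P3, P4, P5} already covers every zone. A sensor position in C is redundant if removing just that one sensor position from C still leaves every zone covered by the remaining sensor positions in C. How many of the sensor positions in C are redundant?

1

Drop P2: the rest still cover every zone — redundant.
Drop P3: Z1 uncovered — not redundant.
Drop P4: Z12, Z4 uncovered — not redundant.
Drop P5: Z14 uncovered — not redundant.
1 redundant: P2.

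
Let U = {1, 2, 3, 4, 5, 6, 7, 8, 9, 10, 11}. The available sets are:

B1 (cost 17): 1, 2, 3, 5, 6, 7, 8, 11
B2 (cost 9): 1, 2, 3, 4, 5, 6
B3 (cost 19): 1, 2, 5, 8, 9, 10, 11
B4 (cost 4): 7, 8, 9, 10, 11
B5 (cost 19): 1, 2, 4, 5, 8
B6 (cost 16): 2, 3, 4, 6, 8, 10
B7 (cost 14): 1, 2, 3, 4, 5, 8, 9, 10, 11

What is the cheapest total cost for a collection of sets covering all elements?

13

B2, B4 cover every element at cost 9 + 4 = 13.
Any cover uses at least 2 sets; among all covering selections none totals below 13.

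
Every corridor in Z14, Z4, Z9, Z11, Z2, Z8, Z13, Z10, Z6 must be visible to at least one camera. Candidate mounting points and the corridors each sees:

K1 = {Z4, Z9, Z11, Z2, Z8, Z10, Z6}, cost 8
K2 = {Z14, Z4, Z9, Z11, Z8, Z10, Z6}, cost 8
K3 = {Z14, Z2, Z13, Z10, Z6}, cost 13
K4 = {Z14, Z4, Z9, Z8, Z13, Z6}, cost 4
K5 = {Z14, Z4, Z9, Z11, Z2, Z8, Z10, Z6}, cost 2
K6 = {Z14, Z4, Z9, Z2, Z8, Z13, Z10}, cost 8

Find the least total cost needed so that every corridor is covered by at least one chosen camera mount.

6

K4, K5 cover every corridor at cost 4 + 2 = 6.
Any cover uses at least 2 camera mounts; among all covering selections none totals below 6.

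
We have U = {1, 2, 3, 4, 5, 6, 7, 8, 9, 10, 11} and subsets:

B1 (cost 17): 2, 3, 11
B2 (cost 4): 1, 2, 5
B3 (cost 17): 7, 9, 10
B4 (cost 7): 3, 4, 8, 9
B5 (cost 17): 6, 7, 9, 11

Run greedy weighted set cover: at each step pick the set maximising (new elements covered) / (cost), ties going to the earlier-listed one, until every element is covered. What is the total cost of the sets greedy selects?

45

Pick 1: B2 adds 3 new (1, 2, 5) at cost 4 (ratio 3/4).
Pick 2: B4 adds 4 new (3, 4, 8, 9) at cost 7 (ratio 4/7).
Pick 3: B5 adds 3 new (6, 7, 11) at cost 17 (ratio 3/17).
Pick 4: B3 adds 1 new (10) at cost 17 (ratio 1/17).
Greedy total cost: 4 + 7 + 17 + 17 = 45.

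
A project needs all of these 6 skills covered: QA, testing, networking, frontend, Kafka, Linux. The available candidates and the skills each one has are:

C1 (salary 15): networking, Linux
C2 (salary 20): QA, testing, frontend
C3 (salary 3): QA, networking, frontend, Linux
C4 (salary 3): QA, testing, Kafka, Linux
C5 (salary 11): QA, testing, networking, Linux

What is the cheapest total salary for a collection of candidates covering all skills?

6

C3, C4 cover every skill at salary 3 + 3 = 6.
Any cover uses at least 2 candidates; among all covering selections none totals below 6.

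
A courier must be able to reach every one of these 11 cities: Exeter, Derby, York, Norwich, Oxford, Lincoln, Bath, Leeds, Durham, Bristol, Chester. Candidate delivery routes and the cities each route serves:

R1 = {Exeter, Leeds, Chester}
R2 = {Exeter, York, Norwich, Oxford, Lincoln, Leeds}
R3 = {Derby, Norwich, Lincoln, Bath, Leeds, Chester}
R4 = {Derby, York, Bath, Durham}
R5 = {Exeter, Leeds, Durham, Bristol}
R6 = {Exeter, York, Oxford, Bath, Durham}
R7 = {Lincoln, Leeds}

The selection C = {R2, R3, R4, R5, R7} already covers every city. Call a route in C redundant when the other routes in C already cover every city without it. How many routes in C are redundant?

Drop R2: Oxford uncovered — not redundant.
Drop R3: Chester uncovered — not redundant.
Drop R4: the rest still cover every city — redundant.
Drop R5: Bristol uncovered — not redundant.
Drop R7: the rest still cover every city — redundant.
2 redundant: R4, R7.

2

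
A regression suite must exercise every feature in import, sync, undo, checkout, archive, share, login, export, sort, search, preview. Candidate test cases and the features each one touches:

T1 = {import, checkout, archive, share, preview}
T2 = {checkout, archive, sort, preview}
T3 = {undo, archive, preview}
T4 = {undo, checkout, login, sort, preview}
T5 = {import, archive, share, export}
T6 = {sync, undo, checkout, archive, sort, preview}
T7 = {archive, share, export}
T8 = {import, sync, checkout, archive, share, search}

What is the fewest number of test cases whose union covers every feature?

3

T4, T5, T8 together cover {import, sync, undo, checkout, archive, share, login, export, sort, search, preview} — every feature.
No 2 of the 8 test cases cover everything (all 28 pairs fall short), so 3 is minimum.
Greedy (largest uncovered first) would take T6, T5, T4, T8 — 4 test cases — but 3 suffice.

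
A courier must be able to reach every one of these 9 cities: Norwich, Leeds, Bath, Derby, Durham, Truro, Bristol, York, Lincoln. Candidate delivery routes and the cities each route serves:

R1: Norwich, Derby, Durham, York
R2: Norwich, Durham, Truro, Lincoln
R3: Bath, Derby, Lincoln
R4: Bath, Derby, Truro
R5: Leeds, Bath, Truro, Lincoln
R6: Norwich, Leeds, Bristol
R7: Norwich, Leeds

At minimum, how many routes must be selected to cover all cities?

3

R1, R5, R6 together cover {Norwich, Leeds, Bath, Derby, Durham, Truro, Bristol, York, Lincoln} — every city.
No 2 of the 7 routes cover everything (all 21 pairs fall short), so 3 is minimum.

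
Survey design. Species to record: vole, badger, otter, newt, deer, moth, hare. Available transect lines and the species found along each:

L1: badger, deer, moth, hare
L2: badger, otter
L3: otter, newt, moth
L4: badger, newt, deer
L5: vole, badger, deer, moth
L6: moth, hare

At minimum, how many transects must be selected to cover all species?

L1, L3, L5 together cover {vole, badger, otter, newt, deer, moth, hare} — every species.
No 2 of the 6 transects cover everything (all 15 pairs fall short), so 3 is minimum.

3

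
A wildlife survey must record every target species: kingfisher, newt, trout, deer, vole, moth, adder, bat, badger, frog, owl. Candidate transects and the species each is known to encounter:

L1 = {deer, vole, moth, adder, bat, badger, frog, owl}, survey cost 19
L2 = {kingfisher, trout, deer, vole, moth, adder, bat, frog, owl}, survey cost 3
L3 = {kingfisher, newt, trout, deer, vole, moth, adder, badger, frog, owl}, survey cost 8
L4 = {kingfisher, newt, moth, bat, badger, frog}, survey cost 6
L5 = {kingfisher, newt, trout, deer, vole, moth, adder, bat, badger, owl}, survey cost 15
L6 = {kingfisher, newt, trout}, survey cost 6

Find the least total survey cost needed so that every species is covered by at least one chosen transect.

L2, L4 cover every species at survey cost 3 + 6 = 9.
Any cover uses at least 2 transects; among all covering selections none totals below 9.

9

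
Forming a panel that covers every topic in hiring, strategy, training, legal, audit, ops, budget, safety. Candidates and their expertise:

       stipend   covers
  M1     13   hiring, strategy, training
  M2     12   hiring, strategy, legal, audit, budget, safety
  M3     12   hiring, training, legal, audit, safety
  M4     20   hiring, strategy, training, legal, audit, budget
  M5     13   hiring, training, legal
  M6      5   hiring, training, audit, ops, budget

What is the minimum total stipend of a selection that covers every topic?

17

M2, M6 cover every topic at stipend 12 + 5 = 17.
Any cover uses at least 2 members; among all covering selections none totals below 17.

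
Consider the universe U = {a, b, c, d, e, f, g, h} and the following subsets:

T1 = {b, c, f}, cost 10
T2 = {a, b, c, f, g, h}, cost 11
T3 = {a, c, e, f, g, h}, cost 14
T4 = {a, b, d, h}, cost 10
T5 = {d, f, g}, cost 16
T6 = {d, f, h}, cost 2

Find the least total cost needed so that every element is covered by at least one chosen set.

T3, T4 cover every element at cost 14 + 10 = 24.
Any cover uses at least 2 sets; among all covering selections none totals below 24.
Greedy by coverage-per-cost would pick T6, T2, T3 for 27 — worse than the optimum 24.

24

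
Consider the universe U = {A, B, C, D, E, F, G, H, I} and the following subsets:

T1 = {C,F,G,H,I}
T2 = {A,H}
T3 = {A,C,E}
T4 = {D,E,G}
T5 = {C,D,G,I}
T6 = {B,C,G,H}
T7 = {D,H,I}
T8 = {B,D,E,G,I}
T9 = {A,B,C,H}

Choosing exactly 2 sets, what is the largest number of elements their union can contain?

8

Choosing T1, T8 covers {B, C, D, E, F, G, H, I} — 8 elements.
No choice of 2 sets does better; here A is left uncovered.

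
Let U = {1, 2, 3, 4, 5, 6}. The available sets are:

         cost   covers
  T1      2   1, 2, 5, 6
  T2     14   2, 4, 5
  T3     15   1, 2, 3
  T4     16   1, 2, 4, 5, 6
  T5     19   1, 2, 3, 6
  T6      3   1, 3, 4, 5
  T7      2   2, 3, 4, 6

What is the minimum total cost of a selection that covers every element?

T1, T7 cover every element at cost 2 + 2 = 4.
Any cover uses at least 2 sets; among all covering selections none totals below 4.

4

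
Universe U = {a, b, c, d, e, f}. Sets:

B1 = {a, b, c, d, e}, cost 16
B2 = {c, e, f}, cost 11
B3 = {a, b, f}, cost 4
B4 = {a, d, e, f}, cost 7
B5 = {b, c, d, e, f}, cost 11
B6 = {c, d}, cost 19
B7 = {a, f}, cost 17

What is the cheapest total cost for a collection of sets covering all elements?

B3, B5 cover every element at cost 4 + 11 = 15.
Any cover uses at least 2 sets; among all covering selections none totals below 15.
Greedy by coverage-per-cost would pick B3, B4, B2 for 22 — worse than the optimum 15.

15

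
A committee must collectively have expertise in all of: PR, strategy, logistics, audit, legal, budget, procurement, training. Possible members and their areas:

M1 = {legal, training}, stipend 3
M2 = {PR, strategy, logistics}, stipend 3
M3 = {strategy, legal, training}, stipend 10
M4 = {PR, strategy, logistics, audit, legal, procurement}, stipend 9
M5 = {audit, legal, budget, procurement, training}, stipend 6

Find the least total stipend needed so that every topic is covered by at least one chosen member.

M2, M5 cover every topic at stipend 3 + 6 = 9.
Any cover uses at least 2 members; among all covering selections none totals below 9.

9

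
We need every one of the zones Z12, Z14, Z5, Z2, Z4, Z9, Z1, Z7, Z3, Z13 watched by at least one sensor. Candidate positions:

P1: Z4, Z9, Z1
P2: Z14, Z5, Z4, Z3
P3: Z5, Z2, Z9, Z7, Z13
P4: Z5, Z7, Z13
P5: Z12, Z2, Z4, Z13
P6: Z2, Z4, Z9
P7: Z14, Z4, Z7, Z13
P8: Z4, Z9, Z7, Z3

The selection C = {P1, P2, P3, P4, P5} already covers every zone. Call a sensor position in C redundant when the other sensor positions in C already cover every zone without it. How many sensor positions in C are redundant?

Drop P1: Z1 uncovered — not redundant.
Drop P2: Z14, Z3 uncovered — not redundant.
Drop P3: the rest still cover every zone — redundant.
Drop P4: the rest still cover every zone — redundant.
Drop P5: Z12 uncovered — not redundant.
2 redundant: P3, P4.

2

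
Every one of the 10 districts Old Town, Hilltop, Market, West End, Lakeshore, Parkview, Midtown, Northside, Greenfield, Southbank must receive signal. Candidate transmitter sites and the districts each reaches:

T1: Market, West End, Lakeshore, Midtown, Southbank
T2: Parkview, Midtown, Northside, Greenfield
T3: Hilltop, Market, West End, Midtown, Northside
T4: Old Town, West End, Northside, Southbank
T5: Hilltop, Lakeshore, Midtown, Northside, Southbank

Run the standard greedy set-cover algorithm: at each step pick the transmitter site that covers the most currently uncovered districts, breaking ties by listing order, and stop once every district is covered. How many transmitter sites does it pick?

4

Pick 1: T1 covers 5 new districts (Market, West End, Lakeshore, Midtown, Southbank).
Pick 2: T2 covers 3 new districts (Parkview, Northside, Greenfield).
Pick 3: T3 covers 1 new districts (Hilltop).
Pick 4: T4 covers 1 new districts (Old Town).
Greedy uses 4 transmitter sites.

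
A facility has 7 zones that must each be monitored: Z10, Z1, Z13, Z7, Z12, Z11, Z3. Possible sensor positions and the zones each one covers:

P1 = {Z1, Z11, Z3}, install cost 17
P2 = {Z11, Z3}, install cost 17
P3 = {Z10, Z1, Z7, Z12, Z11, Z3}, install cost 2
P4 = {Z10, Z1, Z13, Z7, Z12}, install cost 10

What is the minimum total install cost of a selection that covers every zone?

P3, P4 cover every zone at install cost 2 + 10 = 12.
Any cover uses at least 2 sensor positions; among all covering selections none totals below 12.

12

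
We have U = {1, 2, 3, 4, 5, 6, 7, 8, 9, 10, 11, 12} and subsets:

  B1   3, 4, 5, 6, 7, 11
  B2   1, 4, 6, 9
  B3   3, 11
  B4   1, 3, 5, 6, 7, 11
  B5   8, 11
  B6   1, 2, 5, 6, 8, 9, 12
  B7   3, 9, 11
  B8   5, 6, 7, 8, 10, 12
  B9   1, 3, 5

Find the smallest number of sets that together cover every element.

B1, B6, B8 together cover {1, 2, 3, 4, 5, 6, 7, 8, 9, 10, 11, 12} — every element.
No 2 of the 9 sets cover everything (all 36 pairs fall short), so 3 is minimum.

3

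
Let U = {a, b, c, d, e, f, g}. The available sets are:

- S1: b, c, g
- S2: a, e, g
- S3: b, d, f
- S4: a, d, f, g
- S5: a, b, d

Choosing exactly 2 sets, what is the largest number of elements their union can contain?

Choosing S1, S4 covers {a, b, c, d, f, g} — 6 elements.
No choice of 2 sets does better; here e is left uncovered.

6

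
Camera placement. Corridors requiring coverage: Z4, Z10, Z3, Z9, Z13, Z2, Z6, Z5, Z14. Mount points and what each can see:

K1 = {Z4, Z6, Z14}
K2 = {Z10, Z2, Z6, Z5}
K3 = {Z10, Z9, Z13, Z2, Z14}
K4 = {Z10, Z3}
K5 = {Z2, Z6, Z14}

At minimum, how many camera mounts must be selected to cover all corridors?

K1, K2, K3, K4 together cover {Z4, Z10, Z3, Z9, Z13, Z2, Z6, Z5, Z14} — every corridor.
No 3 of the 5 camera mounts cover everything (all 10 triples fall short), so 4 is minimum.

4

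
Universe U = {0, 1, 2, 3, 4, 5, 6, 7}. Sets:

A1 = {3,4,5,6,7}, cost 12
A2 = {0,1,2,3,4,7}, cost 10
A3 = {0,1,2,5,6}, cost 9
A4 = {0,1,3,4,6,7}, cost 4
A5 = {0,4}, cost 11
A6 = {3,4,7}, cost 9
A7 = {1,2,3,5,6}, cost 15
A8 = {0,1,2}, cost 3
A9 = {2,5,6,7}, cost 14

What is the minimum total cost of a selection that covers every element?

13

A3, A4 cover every element at cost 9 + 4 = 13.
Any cover uses at least 2 sets; among all covering selections none totals below 13.
Greedy by coverage-per-cost would pick A4, A8, A3 for 16 — worse than the optimum 13.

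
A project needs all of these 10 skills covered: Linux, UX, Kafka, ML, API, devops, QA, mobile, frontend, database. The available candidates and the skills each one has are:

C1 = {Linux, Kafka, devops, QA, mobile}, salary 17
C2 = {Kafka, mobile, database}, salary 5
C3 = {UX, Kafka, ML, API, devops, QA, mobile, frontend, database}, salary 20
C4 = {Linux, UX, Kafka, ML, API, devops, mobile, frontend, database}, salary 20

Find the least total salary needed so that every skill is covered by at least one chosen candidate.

37

C1, C3 cover every skill at salary 17 + 20 = 37.
Any cover uses at least 2 candidates; among all covering selections none totals below 37.
Greedy by coverage-per-salary would pick C2, C3, C1 for 42 — worse than the optimum 37.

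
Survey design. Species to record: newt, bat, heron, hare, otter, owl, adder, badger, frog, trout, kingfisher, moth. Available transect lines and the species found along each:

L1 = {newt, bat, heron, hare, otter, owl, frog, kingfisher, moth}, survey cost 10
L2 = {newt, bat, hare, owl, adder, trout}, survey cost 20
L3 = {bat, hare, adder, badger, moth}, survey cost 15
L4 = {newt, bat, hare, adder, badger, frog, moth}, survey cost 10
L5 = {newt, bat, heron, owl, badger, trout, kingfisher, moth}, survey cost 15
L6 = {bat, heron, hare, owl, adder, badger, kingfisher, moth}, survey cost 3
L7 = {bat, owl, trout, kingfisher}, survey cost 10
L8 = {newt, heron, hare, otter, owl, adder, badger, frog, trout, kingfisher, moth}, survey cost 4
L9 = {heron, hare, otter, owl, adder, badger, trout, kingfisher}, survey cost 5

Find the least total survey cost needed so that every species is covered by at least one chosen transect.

7

L6, L8 cover every species at survey cost 3 + 4 = 7.
Any cover uses at least 2 transects; among all covering selections none totals below 7.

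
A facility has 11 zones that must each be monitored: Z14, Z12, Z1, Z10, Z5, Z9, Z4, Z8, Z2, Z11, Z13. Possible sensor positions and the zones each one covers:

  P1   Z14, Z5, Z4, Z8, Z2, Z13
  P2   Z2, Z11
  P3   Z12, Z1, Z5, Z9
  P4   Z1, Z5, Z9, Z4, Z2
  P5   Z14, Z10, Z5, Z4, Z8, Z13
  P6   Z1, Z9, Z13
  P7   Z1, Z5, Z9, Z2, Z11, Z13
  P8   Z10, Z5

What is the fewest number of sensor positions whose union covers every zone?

3

P2, P3, P5 together cover {Z14, Z12, Z1, Z10, Z5, Z9, Z4, Z8, Z2, Z11, Z13} — every zone.
No 2 of the 8 sensor positions cover everything (all 28 pairs fall short), so 3 is minimum.
Greedy (largest uncovered first) would take P1, P3, P2, P5 — 4 sensor positions — but 3 suffice.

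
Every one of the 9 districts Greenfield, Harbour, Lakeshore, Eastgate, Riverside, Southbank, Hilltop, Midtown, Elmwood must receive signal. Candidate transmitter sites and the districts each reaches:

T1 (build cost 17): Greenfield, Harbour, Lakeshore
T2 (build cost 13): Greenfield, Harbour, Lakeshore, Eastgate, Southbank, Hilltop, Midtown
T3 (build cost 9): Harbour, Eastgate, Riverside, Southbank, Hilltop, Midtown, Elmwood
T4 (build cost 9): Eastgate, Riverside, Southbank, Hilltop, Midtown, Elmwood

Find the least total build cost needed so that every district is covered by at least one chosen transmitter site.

T2, T3 cover every district at build cost 13 + 9 = 22.
Any cover uses at least 2 transmitter sites; among all covering selections none totals below 22.

22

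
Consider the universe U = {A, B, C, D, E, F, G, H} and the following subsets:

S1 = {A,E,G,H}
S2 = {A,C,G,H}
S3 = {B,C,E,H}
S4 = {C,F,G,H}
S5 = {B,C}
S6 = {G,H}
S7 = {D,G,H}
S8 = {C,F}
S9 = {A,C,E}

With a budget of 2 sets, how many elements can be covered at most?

Choosing S1, S3 covers {A, B, C, E, G, H} — 6 elements.
No choice of 2 sets does better; here D, F are left uncovered.

6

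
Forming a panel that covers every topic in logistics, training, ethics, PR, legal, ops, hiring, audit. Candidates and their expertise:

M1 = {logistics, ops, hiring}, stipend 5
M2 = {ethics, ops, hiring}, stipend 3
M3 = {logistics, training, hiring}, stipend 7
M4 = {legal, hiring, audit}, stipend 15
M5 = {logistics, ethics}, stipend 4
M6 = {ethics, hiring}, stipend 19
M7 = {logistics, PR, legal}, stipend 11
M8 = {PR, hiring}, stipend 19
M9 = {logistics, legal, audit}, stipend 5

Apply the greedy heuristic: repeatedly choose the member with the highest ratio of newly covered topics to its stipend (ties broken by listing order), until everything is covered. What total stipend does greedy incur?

Pick 1: M2 adds 3 new (ethics, ops, hiring) at stipend 3 (ratio 3/3).
Pick 2: M9 adds 3 new (logistics, legal, audit) at stipend 5 (ratio 3/5).
Pick 3: M3 adds 1 new (training) at stipend 7 (ratio 1/7).
Pick 4: M7 adds 1 new (PR) at stipend 11 (ratio 1/11).
Greedy total stipend: 3 + 5 + 7 + 11 = 26.

26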